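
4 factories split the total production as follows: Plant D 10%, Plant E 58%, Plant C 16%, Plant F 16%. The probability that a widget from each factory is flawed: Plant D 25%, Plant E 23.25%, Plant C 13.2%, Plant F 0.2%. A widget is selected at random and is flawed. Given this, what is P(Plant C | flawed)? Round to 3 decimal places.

By Bayes' rule, posterior ∝ prior × likelihood:
  Plant D: 0.1 × 0.25 = 0.025
  Plant E: 0.58 × 0.2325 = 0.13485
  Plant C: 0.16 × 0.132 = 0.02112
  Plant F: 0.16 × 0.002 = 0.00032
Total = 0.18129.
P(Plant C | evidence) = 0.02112 / 0.18129 ≈ 0.116.

0.116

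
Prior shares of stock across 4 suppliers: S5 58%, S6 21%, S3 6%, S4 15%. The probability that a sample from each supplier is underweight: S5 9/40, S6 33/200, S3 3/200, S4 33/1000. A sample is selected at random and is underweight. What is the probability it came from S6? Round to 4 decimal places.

0.2026

Unnormalized posteriors (prior × likelihood):
  S5: 0.58 × 0.225 = 0.1305
  S6: 0.21 × 0.165 = 0.03465
  S3: 0.06 × 0.015 = 0.0009
  S4: 0.15 × 0.033 = 0.00495
Normalizing constant = 0.171.
P(S6 | evidence) = 0.03465 / 0.171 ≈ 0.2026.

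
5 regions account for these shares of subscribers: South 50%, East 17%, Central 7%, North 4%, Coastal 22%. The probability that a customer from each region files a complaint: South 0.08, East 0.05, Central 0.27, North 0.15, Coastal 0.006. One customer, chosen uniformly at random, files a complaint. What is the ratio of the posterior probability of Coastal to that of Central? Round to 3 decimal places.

Compute prior × likelihood for every hypothesis:
  South: 0.5 × 0.08 = 0.04
  East: 0.17 × 0.05 = 0.0085
  Central: 0.07 × 0.27 = 0.0189
  North: 0.04 × 0.15 = 0.006
  Coastal: 0.22 × 0.006 = 0.00132
Total = 0.07472.
The ratio is 0.00132 / 0.0189 (the normalizer cancels) = 0.070.

0.070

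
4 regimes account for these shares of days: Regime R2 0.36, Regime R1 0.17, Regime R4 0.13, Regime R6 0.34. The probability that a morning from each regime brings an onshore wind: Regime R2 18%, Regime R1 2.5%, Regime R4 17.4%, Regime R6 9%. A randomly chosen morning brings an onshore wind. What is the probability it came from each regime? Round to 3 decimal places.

Compute prior × likelihood for every hypothesis:
  Regime R2: 0.36 × 0.18 = 0.0648
  Regime R1: 0.17 × 0.025 = 0.00425
  Regime R4: 0.13 × 0.174 = 0.02262
  Regime R6: 0.34 × 0.09 = 0.0306
Normalizing constant = 0.12227.
P(Regime R2 | onshore) = 0.0648/0.12227 ≈ 0.530
P(Regime R1 | onshore) = 0.00425/0.12227 ≈ 0.035
P(Regime R4 | onshore) = 0.02262/0.12227 ≈ 0.185
P(Regime R6 | onshore) = 0.0306/0.12227 ≈ 0.250

Regime R2 0.530, Regime R1 0.035, Regime R4 0.185, Regime R6 0.250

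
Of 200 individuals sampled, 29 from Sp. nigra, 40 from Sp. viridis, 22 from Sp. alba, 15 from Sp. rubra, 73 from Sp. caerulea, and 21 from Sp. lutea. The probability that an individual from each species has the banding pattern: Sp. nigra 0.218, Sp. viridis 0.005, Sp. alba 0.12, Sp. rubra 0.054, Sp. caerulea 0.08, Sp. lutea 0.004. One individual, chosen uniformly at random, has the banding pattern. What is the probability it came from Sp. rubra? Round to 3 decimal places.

0.051

Unnormalized posteriors (prior × likelihood):
  Sp. nigra: 0.145 × 0.218 = 0.03161
  Sp. viridis: 0.2 × 0.005 = 0.001
  Sp. alba: 0.11 × 0.12 = 0.0132
  Sp. rubra: 0.075 × 0.054 = 0.00405
  Sp. caerulea: 0.365 × 0.08 = 0.0292
  Sp. lutea: 0.105 × 0.004 = 0.00042
Sum = 0.07948.
P(Sp. rubra | evidence) = 0.00405 / 0.07948 ≈ 0.051.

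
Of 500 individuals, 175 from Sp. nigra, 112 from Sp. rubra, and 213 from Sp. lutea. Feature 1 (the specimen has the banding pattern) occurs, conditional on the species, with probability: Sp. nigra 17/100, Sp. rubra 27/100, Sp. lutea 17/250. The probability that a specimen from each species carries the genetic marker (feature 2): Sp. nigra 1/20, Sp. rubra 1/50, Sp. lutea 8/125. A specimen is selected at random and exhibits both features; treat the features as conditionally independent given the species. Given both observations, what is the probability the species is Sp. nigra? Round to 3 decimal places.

0.493

Prior × likelihood for each hypothesis:
  Sp. nigra: 0.35 × 0.17 × 0.05 = 0.002975
  Sp. rubra: 0.224 × 0.27 × 0.02 = 0.0012096
  Sp. lutea: 0.426 × 0.068 × 0.064 = 0.001853952
Normalizing constant = 0.006038552.
P(Sp. nigra | evidence) = 0.002975 / 0.006038552 ≈ 0.493.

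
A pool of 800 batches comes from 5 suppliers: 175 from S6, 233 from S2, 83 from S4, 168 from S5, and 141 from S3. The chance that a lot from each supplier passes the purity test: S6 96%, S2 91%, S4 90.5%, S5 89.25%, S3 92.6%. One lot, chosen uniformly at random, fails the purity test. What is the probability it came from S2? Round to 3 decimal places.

0.326

Taking complements, P(off-spec | each) = S6 0.04, S2 0.09, S4 0.095, S5 0.1075, S3 0.074.
Unnormalized posteriors (prior × likelihood):
  S6: 0.21875 × 0.04 = 0.00875
  S2: 0.29125 × 0.09 = 0.0262125
  S4: 0.10375 × 0.095 = 0.00985625
  S5: 0.21 × 0.1075 = 0.022575
  S3: 0.17625 × 0.074 = 0.0130425
Sum = 0.08043625.
P(S2 | evidence) = 0.0262125 / 0.08043625 ≈ 0.326.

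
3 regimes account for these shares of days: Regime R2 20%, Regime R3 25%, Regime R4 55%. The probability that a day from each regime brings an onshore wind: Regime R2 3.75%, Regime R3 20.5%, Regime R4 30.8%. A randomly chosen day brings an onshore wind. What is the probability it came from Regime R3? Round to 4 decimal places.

0.2246

Prior × likelihood for each hypothesis:
  Regime R2: 0.2 × 0.0375 = 0.0075
  Regime R3: 0.25 × 0.205 = 0.05125
  Regime R4: 0.55 × 0.308 = 0.1694
Normalizing constant = 0.22815.
P(Regime R3 | evidence) = 0.05125 / 0.22815 ≈ 0.2246.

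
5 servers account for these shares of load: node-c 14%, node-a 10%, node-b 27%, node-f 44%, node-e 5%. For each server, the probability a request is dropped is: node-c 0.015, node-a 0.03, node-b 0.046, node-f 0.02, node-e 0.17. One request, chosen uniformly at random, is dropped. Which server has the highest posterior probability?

Unnormalized posteriors (prior × likelihood):
  node-c: 0.14 × 0.015 = 0.0021
  node-a: 0.1 × 0.03 = 0.003
  node-b: 0.27 × 0.046 = 0.01242
  node-f: 0.44 × 0.02 = 0.0088
  node-e: 0.05 × 0.17 = 0.0085
Total = 0.03482.
Largest term belongs to node-b, so node-b is most probable.

node-b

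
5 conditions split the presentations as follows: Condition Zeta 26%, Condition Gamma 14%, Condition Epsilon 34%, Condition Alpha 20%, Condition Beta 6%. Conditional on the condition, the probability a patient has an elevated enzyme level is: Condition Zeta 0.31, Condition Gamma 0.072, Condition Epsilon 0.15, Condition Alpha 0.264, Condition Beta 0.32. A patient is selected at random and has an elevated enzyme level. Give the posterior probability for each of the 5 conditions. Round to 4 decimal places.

Compute prior × likelihood for every hypothesis:
  Condition Zeta: 0.26 × 0.31 = 0.0806
  Condition Gamma: 0.14 × 0.072 = 0.01008
  Condition Epsilon: 0.34 × 0.15 = 0.051
  Condition Alpha: 0.2 × 0.264 = 0.0528
  Condition Beta: 0.06 × 0.32 = 0.0192
Total = 0.21368.
P(Condition Zeta | elevated) = 0.0806/0.21368 ≈ 0.3772
P(Condition Gamma | elevated) = 0.01008/0.21368 ≈ 0.0472
P(Condition Epsilon | elevated) = 0.051/0.21368 ≈ 0.2387
P(Condition Alpha | elevated) = 0.0528/0.21368 ≈ 0.2471
P(Condition Beta | elevated) = 0.0192/0.21368 ≈ 0.0899
(Check: 0.3772+0.0472+0.2387+0.2471+0.0899 = 1.0001.)

Condition Zeta 0.3772, Condition Gamma 0.0472, Condition Epsilon 0.2387, Condition Alpha 0.2471, Condition Beta 0.0899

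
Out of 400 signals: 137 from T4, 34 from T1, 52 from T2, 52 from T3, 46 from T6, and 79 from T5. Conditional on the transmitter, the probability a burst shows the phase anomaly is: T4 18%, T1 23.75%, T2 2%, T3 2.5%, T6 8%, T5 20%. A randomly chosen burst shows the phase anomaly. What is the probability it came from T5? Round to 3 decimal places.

0.290

By Bayes' rule, posterior ∝ prior × likelihood:
  T4: 0.3425 × 0.18 = 0.06165
  T1: 0.085 × 0.2375 = 0.0201875
  T2: 0.13 × 0.02 = 0.0026
  T3: 0.13 × 0.025 = 0.00325
  T6: 0.115 × 0.08 = 0.0092
  T5: 0.1975 × 0.2 = 0.0395
Normalizing constant = 0.1363875.
P(T5 | evidence) = 0.0395 / 0.1363875 ≈ 0.290.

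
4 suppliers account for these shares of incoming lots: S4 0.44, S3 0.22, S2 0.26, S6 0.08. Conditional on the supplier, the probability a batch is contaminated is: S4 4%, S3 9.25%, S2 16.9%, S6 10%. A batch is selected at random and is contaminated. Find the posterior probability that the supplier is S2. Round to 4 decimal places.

0.4888

Unnormalized posteriors (prior × likelihood):
  S4: 0.44 × 0.04 = 0.0176
  S3: 0.22 × 0.0925 = 0.02035
  S2: 0.26 × 0.169 = 0.04394
  S6: 0.08 × 0.1 = 0.008
Sum = 0.08989.
P(S2 | evidence) = 0.04394 / 0.08989 ≈ 0.4888.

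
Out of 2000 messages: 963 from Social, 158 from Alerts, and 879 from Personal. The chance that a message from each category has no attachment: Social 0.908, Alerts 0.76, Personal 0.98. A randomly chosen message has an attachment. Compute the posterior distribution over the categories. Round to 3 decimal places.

Social 0.615, Alerts 0.263, Personal 0.122

Taking complements, P(attachment | each) = Social 0.092, Alerts 0.24, Personal 0.02.
Prior × likelihood for each hypothesis:
  Social: 0.4815 × 0.092 = 0.044298
  Alerts: 0.079 × 0.24 = 0.01896
  Personal: 0.4395 × 0.02 = 0.00879
Total = 0.072048.
P(Social | attachment) = 0.044298/0.072048 ≈ 0.615
P(Alerts | attachment) = 0.01896/0.072048 ≈ 0.263
P(Personal | attachment) = 0.00879/0.072048 ≈ 0.122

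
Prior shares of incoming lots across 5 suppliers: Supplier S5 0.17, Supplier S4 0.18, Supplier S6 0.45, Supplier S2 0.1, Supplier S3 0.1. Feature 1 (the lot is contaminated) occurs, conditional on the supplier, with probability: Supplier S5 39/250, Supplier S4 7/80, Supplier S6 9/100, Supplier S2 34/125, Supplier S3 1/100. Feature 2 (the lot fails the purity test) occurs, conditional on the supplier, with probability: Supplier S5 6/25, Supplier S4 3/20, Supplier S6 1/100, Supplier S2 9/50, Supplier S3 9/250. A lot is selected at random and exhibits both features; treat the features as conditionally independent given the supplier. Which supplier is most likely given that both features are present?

Unnormalized posteriors (prior × likelihood):
  Supplier S5: 0.17 × 0.156 × 0.24 = 0.0063648
  Supplier S4: 0.18 × 0.0875 × 0.15 = 0.0023625
  Supplier S6: 0.45 × 0.09 × 0.01 = 0.000405
  Supplier S2: 0.1 × 0.272 × 0.18 = 0.004896
  Supplier S3: 0.1 × 0.01 × 0.036 = 0.000036
Total = 0.0140643.
Largest term belongs to Supplier S5, so Supplier S5 is most probable.

Supplier S5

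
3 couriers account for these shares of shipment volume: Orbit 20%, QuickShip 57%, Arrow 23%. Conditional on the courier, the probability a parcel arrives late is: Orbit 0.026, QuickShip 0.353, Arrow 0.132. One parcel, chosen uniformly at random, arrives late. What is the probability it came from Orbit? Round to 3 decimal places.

0.022

By Bayes' rule, posterior ∝ prior × likelihood:
  Orbit: 0.2 × 0.026 = 0.0052
  QuickShip: 0.57 × 0.353 = 0.20121
  Arrow: 0.23 × 0.132 = 0.03036
Total = 0.23677.
P(Orbit | evidence) = 0.0052 / 0.23677 ≈ 0.022.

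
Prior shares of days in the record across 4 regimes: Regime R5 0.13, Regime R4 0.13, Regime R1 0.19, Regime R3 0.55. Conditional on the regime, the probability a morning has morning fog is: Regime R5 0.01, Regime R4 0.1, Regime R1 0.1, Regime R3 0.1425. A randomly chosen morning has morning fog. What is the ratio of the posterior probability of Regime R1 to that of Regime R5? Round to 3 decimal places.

14.615

By Bayes' rule, posterior ∝ prior × likelihood:
  Regime R5: 0.13 × 0.01 = 0.0013
  Regime R4: 0.13 × 0.1 = 0.013
  Regime R1: 0.19 × 0.1 = 0.019
  Regime R3: 0.55 × 0.1425 = 0.078375
Sum = 0.111675.
The ratio is 0.019 / 0.0013 (the normalizer cancels) = 14.615.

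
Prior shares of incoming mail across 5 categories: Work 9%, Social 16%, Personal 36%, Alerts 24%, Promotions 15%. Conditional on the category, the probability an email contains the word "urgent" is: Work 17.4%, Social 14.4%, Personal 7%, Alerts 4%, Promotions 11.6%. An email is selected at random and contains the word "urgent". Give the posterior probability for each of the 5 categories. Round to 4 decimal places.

By Bayes' rule, posterior ∝ prior × likelihood:
  Work: 0.09 × 0.174 = 0.01566
  Social: 0.16 × 0.144 = 0.02304
  Personal: 0.36 × 0.07 = 0.0252
  Alerts: 0.24 × 0.04 = 0.0096
  Promotions: 0.15 × 0.116 = 0.0174
Normalizing constant = 0.0909.
P(Work | urgent-flag) = 0.01566/0.0909 ≈ 0.1723
P(Social | urgent-flag) = 0.02304/0.0909 ≈ 0.2535
P(Personal | urgent-flag) = 0.0252/0.0909 ≈ 0.2772
P(Alerts | urgent-flag) = 0.0096/0.0909 ≈ 0.1056
P(Promotions | urgent-flag) = 0.0174/0.0909 ≈ 0.1914

Work 0.1723, Social 0.2535, Personal 0.2772, Alerts 0.1056, Promotions 0.1914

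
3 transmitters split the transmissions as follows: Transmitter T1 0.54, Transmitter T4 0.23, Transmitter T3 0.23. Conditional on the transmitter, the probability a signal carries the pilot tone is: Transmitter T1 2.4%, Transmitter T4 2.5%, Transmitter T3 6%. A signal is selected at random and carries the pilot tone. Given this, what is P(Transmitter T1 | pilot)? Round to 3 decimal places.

By Bayes' rule, posterior ∝ prior × likelihood:
  Transmitter T1: 0.54 × 0.024 = 0.01296
  Transmitter T4: 0.23 × 0.025 = 0.00575
  Transmitter T3: 0.23 × 0.06 = 0.0138
Sum = 0.03251.
P(Transmitter T1 | evidence) = 0.01296 / 0.03251 ≈ 0.399.

0.399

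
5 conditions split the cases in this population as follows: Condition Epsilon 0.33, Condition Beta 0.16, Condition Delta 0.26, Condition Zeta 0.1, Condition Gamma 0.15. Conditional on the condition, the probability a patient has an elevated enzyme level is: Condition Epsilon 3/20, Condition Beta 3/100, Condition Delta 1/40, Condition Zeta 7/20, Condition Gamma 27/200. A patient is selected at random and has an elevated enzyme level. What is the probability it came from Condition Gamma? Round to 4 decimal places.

0.1745

By Bayes' rule, posterior ∝ prior × likelihood:
  Condition Epsilon: 0.33 × 0.15 = 0.0495
  Condition Beta: 0.16 × 0.03 = 0.0048
  Condition Delta: 0.26 × 0.025 = 0.0065
  Condition Zeta: 0.1 × 0.35 = 0.035
  Condition Gamma: 0.15 × 0.135 = 0.02025
Sum = 0.11605.
P(Condition Gamma | evidence) = 0.02025 / 0.11605 ≈ 0.1745.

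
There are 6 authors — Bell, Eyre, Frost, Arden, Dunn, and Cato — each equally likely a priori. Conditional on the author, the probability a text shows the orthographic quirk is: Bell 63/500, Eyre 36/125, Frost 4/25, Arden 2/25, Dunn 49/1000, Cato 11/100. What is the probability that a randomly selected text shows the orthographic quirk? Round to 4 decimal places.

With a uniform prior (1/6 each), posterior ∝ likelihood:
  Bell: 0.126
  Eyre: 0.288
  Frost: 0.16
  Arden: 0.08
  Dunn: 0.049
  Cato: 0.11
P(quirk) = (1/6) × (0.126 + 0.288 + 0.16 + 0.08 + 0.049 + 0.11) = 0.813/6 ≈ 0.1355.

0.1355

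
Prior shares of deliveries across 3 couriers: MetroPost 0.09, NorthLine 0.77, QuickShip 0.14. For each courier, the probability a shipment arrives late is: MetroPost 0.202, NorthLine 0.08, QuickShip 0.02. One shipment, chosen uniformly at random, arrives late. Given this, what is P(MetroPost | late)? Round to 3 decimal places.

Prior × likelihood for each hypothesis:
  MetroPost: 0.09 × 0.202 = 0.01818
  NorthLine: 0.77 × 0.08 = 0.0616
  QuickShip: 0.14 × 0.02 = 0.0028
Total = 0.08258.
P(MetroPost | evidence) = 0.01818 / 0.08258 ≈ 0.220.

0.220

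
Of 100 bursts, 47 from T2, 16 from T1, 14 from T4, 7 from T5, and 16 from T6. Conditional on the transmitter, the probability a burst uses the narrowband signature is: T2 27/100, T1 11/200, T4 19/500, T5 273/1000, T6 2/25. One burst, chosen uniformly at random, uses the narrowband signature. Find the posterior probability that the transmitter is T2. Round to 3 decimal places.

0.734

Unnormalized posteriors (prior × likelihood):
  T2: 0.47 × 0.27 = 0.1269
  T1: 0.16 × 0.055 = 0.0088
  T4: 0.14 × 0.038 = 0.00532
  T5: 0.07 × 0.273 = 0.01911
  T6: 0.16 × 0.08 = 0.0128
Normalizing constant = 0.17293.
P(T2 | evidence) = 0.1269 / 0.17293 ≈ 0.734.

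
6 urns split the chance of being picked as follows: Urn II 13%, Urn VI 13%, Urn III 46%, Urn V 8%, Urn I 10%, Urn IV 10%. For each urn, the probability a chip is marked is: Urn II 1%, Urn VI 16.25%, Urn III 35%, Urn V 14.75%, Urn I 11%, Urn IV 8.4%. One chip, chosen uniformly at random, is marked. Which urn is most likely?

Compute prior × likelihood for every hypothesis:
  Urn II: 0.13 × 0.01 = 0.0013
  Urn VI: 0.13 × 0.1625 = 0.021125
  Urn III: 0.46 × 0.35 = 0.161
  Urn V: 0.08 × 0.1475 = 0.0118
  Urn I: 0.1 × 0.11 = 0.011
  Urn IV: 0.1 × 0.084 = 0.0084
Total = 0.214625.
Largest term belongs to Urn III, so Urn III is most probable.

Urn III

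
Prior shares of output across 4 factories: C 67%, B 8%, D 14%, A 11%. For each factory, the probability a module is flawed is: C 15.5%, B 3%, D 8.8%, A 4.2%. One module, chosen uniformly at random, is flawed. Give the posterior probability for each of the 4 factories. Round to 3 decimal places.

C 0.843, B 0.019, D 0.100, A 0.038

By Bayes' rule, posterior ∝ prior × likelihood:
  C: 0.67 × 0.155 = 0.10385
  B: 0.08 × 0.03 = 0.0024
  D: 0.14 × 0.088 = 0.01232
  A: 0.11 × 0.042 = 0.00462
Normalizing constant = 0.12319.
P(C | flawed) = 0.10385/0.12319 ≈ 0.843
P(B | flawed) = 0.0024/0.12319 ≈ 0.019
P(D | flawed) = 0.01232/0.12319 ≈ 0.100
P(A | flawed) = 0.00462/0.12319 ≈ 0.038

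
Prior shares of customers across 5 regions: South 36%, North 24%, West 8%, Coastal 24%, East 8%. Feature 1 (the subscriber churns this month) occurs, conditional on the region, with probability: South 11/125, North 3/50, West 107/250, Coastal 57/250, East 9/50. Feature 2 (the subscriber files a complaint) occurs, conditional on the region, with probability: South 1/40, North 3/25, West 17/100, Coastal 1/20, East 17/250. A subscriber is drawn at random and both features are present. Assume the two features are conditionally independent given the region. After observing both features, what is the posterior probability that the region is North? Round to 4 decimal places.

0.1433

Unnormalized posteriors (prior × likelihood):
  South: 0.36 × 0.088 × 0.025 = 0.000792
  North: 0.24 × 0.06 × 0.12 = 0.001728
  West: 0.08 × 0.428 × 0.17 = 0.0058208
  Coastal: 0.24 × 0.228 × 0.05 = 0.002736
  East: 0.08 × 0.18 × 0.068 = 0.0009792
Total = 0.012056.
P(North | evidence) = 0.001728 / 0.012056 ≈ 0.1433.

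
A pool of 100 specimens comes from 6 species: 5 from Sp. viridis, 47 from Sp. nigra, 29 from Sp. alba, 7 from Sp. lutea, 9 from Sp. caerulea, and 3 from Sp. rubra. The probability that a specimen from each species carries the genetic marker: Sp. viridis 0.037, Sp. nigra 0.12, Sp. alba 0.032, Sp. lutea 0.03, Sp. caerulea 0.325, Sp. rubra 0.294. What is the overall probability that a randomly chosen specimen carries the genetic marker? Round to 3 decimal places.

0.108

By Bayes' rule, posterior ∝ prior × likelihood:
  Sp. viridis: 0.05 × 0.037 = 0.00185
  Sp. nigra: 0.47 × 0.12 = 0.0564
  Sp. alba: 0.29 × 0.032 = 0.00928
  Sp. lutea: 0.07 × 0.03 = 0.0021
  Sp. caerulea: 0.09 × 0.325 = 0.02925
  Sp. rubra: 0.03 × 0.294 = 0.00882
P(marker) = 0.00185 + 0.0564 + 0.00928 + 0.0021 + 0.02925 + 0.00882 = 0.1077 → 0.108.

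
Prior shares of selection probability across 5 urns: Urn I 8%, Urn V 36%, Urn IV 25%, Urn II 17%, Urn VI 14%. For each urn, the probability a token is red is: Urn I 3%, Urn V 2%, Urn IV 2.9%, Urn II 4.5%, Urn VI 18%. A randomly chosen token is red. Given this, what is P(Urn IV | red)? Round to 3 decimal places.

0.146

Prior × likelihood for each hypothesis:
  Urn I: 0.08 × 0.03 = 0.0024
  Urn V: 0.36 × 0.02 = 0.0072
  Urn IV: 0.25 × 0.029 = 0.00725
  Urn II: 0.17 × 0.045 = 0.00765
  Urn VI: 0.14 × 0.18 = 0.0252
Total = 0.0497.
P(Urn IV | evidence) = 0.00725 / 0.0497 ≈ 0.146.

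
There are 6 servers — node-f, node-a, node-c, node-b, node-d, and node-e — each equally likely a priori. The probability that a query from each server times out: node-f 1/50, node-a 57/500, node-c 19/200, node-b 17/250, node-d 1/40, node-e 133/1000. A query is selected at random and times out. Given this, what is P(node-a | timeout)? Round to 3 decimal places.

With a uniform prior (1/6 each), posterior ∝ likelihood:
  node-f: 0.02
  node-a: 0.114
  node-c: 0.095
  node-b: 0.068
  node-d: 0.025
  node-e: 0.133
Sum = 0.455.
P(node-a | evidence) = 0.114 / 0.455 ≈ 0.251.

0.251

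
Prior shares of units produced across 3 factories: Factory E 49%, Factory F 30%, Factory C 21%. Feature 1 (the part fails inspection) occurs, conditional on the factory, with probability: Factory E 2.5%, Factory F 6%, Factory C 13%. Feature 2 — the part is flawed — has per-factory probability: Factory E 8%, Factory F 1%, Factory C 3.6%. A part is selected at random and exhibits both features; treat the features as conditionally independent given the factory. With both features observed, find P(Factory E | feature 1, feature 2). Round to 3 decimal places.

Prior × likelihood for each hypothesis:
  Factory E: 0.49 × 0.025 × 0.08 = 0.00098
  Factory F: 0.3 × 0.06 × 0.01 = 0.00018
  Factory C: 0.21 × 0.13 × 0.036 = 0.0009828
Normalizing constant = 0.0021428.
P(Factory E | evidence) = 0.00098 / 0.0021428 ≈ 0.457.

0.457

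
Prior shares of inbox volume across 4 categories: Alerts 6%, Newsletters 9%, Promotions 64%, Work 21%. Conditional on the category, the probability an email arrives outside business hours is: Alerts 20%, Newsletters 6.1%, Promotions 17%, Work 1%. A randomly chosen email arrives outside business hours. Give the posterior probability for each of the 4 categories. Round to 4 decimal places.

By Bayes' rule, posterior ∝ prior × likelihood:
  Alerts: 0.06 × 0.2 = 0.012
  Newsletters: 0.09 × 0.061 = 0.00549
  Promotions: 0.64 × 0.17 = 0.1088
  Work: 0.21 × 0.01 = 0.0021
Normalizing constant = 0.12839.
P(Alerts | off-hours) = 0.012/0.12839 ≈ 0.0935
P(Newsletters | off-hours) = 0.00549/0.12839 ≈ 0.0428
P(Promotions | off-hours) = 0.1088/0.12839 ≈ 0.8474
P(Work | off-hours) = 0.0021/0.12839 ≈ 0.0164

Alerts 0.0935, Newsletters 0.0428, Promotions 0.8474, Work 0.0164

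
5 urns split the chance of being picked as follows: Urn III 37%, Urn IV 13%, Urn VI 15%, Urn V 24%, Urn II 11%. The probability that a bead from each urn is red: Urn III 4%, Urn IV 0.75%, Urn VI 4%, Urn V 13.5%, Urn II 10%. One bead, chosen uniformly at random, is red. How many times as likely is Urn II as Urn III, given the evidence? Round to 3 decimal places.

0.743

Unnormalized posteriors (prior × likelihood):
  Urn III: 0.37 × 0.04 = 0.0148
  Urn IV: 0.13 × 0.0075 = 0.000975
  Urn VI: 0.15 × 0.04 = 0.006
  Urn V: 0.24 × 0.135 = 0.0324
  Urn II: 0.11 × 0.1 = 0.011
Total = 0.065175.
The ratio is 0.011 / 0.0148 (the normalizer cancels) = 0.743.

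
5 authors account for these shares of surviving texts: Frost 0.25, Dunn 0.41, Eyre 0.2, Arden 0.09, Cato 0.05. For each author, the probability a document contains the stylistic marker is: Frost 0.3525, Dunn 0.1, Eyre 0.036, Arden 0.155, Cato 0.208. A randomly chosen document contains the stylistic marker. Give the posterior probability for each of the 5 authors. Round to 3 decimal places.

Frost 0.548, Dunn 0.255, Eyre 0.045, Arden 0.087, Cato 0.065

By Bayes' rule, posterior ∝ prior × likelihood:
  Frost: 0.25 × 0.3525 = 0.088125
  Dunn: 0.41 × 0.1 = 0.041
  Eyre: 0.2 × 0.036 = 0.0072
  Arden: 0.09 × 0.155 = 0.01395
  Cato: 0.05 × 0.208 = 0.0104
Sum = 0.160675.
P(Frost | marker) = 0.088125/0.160675 ≈ 0.548
P(Dunn | marker) = 0.041/0.160675 ≈ 0.255
P(Eyre | marker) = 0.0072/0.160675 ≈ 0.045
P(Arden | marker) = 0.01395/0.160675 ≈ 0.087
P(Cato | marker) = 0.0104/0.160675 ≈ 0.065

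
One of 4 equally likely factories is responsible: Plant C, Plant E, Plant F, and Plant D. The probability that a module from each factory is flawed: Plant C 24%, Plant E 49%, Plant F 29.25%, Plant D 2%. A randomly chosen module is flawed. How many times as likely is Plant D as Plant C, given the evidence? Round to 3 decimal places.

0.083

Since the prior is uniform, the posterior is proportional to the likelihood:
  Plant C: 0.24
  Plant E: 0.49
  Plant F: 0.2925
  Plant D: 0.02
Total = 1.0425.
The ratio is 0.02 / 0.24 (the normalizer cancels) = 0.083.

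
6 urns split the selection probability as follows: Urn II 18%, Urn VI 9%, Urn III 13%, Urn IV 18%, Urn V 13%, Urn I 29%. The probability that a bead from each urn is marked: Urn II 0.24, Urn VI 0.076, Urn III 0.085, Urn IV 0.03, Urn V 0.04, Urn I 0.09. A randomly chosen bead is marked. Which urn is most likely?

Urn II

Compute prior × likelihood for every hypothesis:
  Urn II: 0.18 × 0.24 = 0.0432
  Urn VI: 0.09 × 0.076 = 0.00684
  Urn III: 0.13 × 0.085 = 0.01105
  Urn IV: 0.18 × 0.03 = 0.0054
  Urn V: 0.13 × 0.04 = 0.0052
  Urn I: 0.29 × 0.09 = 0.0261
Total = 0.09779.
Largest term belongs to Urn II, so Urn II is most probable.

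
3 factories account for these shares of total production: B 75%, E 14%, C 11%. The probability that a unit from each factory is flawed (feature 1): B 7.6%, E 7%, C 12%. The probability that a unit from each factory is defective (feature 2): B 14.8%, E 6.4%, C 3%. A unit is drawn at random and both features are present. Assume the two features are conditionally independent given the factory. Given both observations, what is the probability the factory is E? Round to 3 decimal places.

Prior × likelihood for each hypothesis:
  B: 0.75 × 0.076 × 0.148 = 0.008436
  E: 0.14 × 0.07 × 0.064 = 0.0006272
  C: 0.11 × 0.12 × 0.03 = 0.000396
Total = 0.0094592.
P(E | evidence) = 0.0006272 / 0.0094592 ≈ 0.066.

0.066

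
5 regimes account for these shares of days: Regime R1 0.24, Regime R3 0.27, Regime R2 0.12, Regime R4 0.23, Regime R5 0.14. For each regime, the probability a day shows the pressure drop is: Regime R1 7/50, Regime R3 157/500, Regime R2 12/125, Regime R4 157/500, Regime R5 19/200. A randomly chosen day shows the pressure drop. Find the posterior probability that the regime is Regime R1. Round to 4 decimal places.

Prior × likelihood for each hypothesis:
  Regime R1: 0.24 × 0.14 = 0.0336
  Regime R3: 0.27 × 0.314 = 0.08478
  Regime R2: 0.12 × 0.096 = 0.01152
  Regime R4: 0.23 × 0.314 = 0.07222
  Regime R5: 0.14 × 0.095 = 0.0133
Normalizing constant = 0.21542.
P(Regime R1 | evidence) = 0.0336 / 0.21542 ≈ 0.1560.

0.1560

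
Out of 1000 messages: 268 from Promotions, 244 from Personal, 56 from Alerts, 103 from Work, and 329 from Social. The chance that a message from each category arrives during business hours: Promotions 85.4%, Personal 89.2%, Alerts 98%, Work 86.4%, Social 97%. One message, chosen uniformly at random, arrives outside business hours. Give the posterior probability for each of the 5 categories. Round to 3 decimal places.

Promotions 0.432, Personal 0.291, Alerts 0.012, Work 0.155, Social 0.109

Taking complements, P(off-hours | each) = Promotions 0.146, Personal 0.108, Alerts 0.02, Work 0.136, Social 0.03.
Prior × likelihood for each hypothesis:
  Promotions: 0.268 × 0.146 = 0.039128
  Personal: 0.244 × 0.108 = 0.026352
  Alerts: 0.056 × 0.02 = 0.00112
  Work: 0.103 × 0.136 = 0.014008
  Social: 0.329 × 0.03 = 0.00987
Sum = 0.090478.
P(Promotions | off-hours) = 0.039128/0.090478 ≈ 0.432
P(Personal | off-hours) = 0.026352/0.090478 ≈ 0.291
P(Alerts | off-hours) = 0.00112/0.090478 ≈ 0.012
P(Work | off-hours) = 0.014008/0.090478 ≈ 0.155
P(Social | off-hours) = 0.00987/0.090478 ≈ 0.109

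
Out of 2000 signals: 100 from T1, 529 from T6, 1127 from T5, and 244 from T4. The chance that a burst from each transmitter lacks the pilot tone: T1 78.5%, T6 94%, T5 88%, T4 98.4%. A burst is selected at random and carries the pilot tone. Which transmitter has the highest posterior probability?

T5

Taking complements, P(pilot | each) = T1 0.215, T6 0.06, T5 0.12, T4 0.016.
Compute prior × likelihood for every hypothesis:
  T1: 0.05 × 0.215 = 0.01075
  T6: 0.2645 × 0.06 = 0.01587
  T5: 0.5635 × 0.12 = 0.06762
  T4: 0.122 × 0.016 = 0.001952
Total = 0.096192.
Largest term belongs to T5, so T5 is most probable.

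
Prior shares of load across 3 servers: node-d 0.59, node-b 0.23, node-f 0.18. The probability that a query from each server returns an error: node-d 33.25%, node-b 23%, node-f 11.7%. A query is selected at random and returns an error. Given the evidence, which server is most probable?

Prior × likelihood for each hypothesis:
  node-d: 0.59 × 0.3325 = 0.196175
  node-b: 0.23 × 0.23 = 0.0529
  node-f: 0.18 × 0.117 = 0.02106
Normalizing constant = 0.270135.
Largest term belongs to node-d, so node-d is most probable.

node-d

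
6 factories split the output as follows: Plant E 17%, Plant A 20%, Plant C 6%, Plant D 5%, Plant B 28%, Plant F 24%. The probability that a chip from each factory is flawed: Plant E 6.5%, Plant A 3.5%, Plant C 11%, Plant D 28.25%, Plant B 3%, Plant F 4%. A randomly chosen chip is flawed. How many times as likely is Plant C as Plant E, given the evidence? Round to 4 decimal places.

0.5973

Prior × likelihood for each hypothesis:
  Plant E: 0.17 × 0.065 = 0.01105
  Plant A: 0.2 × 0.035 = 0.007
  Plant C: 0.06 × 0.11 = 0.0066
  Plant D: 0.05 × 0.2825 = 0.014125
  Plant B: 0.28 × 0.03 = 0.0084
  Plant F: 0.24 × 0.04 = 0.0096
Total = 0.056775.
The ratio is 0.0066 / 0.01105 (the normalizer cancels) = 0.5973.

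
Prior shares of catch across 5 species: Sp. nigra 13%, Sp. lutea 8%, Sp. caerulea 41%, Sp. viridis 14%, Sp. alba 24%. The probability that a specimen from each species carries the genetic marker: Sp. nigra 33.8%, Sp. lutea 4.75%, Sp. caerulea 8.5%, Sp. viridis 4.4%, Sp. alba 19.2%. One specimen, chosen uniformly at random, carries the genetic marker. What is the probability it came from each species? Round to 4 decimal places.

Sp. nigra 0.3259, Sp. lutea 0.0282, Sp. caerulea 0.2585, Sp. viridis 0.0457, Sp. alba 0.3418

By Bayes' rule, posterior ∝ prior × likelihood:
  Sp. nigra: 0.13 × 0.338 = 0.04394
  Sp. lutea: 0.08 × 0.0475 = 0.0038
  Sp. caerulea: 0.41 × 0.085 = 0.03485
  Sp. viridis: 0.14 × 0.044 = 0.00616
  Sp. alba: 0.24 × 0.192 = 0.04608
Total = 0.13483.
P(Sp. nigra | marker) = 0.04394/0.13483 ≈ 0.3259
P(Sp. lutea | marker) = 0.0038/0.13483 ≈ 0.0282
P(Sp. caerulea | marker) = 0.03485/0.13483 ≈ 0.2585
P(Sp. viridis | marker) = 0.00616/0.13483 ≈ 0.0457
P(Sp. alba | marker) = 0.04608/0.13483 ≈ 0.3418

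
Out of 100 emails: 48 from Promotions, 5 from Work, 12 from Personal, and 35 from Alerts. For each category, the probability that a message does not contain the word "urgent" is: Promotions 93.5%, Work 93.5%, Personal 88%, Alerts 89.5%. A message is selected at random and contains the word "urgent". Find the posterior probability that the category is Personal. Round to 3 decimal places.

0.168

Taking complements, P(urgent-flag | each) = Promotions 0.065, Work 0.065, Personal 0.12, Alerts 0.105.
By Bayes' rule, posterior ∝ prior × likelihood:
  Promotions: 0.48 × 0.065 = 0.0312
  Work: 0.05 × 0.065 = 0.00325
  Personal: 0.12 × 0.12 = 0.0144
  Alerts: 0.35 × 0.105 = 0.03675
Normalizing constant = 0.0856.
P(Personal | evidence) = 0.0144 / 0.0856 ≈ 0.168.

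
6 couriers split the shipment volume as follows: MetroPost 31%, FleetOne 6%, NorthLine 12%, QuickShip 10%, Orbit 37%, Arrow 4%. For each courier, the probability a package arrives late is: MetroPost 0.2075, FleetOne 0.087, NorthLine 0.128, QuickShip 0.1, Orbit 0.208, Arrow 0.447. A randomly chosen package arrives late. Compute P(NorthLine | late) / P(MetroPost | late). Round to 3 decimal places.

0.239

Prior × likelihood for each hypothesis:
  MetroPost: 0.31 × 0.2075 = 0.064325
  FleetOne: 0.06 × 0.087 = 0.00522
  NorthLine: 0.12 × 0.128 = 0.01536
  QuickShip: 0.1 × 0.1 = 0.01
  Orbit: 0.37 × 0.208 = 0.07696
  Arrow: 0.04 × 0.447 = 0.01788
Total = 0.189745.
The ratio is 0.01536 / 0.064325 (the normalizer cancels) = 0.239.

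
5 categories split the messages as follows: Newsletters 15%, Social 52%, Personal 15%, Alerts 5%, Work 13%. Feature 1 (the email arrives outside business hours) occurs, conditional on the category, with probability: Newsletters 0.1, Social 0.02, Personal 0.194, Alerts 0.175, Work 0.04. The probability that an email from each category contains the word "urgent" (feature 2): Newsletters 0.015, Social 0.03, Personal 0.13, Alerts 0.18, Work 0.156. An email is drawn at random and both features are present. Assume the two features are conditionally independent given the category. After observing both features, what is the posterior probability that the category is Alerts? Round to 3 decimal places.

Unnormalized posteriors (prior × likelihood):
  Newsletters: 0.15 × 0.1 × 0.015 = 0.000225
  Social: 0.52 × 0.02 × 0.03 = 0.000312
  Personal: 0.15 × 0.194 × 0.13 = 0.003783
  Alerts: 0.05 × 0.175 × 0.18 = 0.001575
  Work: 0.13 × 0.04 × 0.156 = 0.0008112
Sum = 0.0067062.
P(Alerts | evidence) = 0.001575 / 0.0067062 ≈ 0.235.

0.235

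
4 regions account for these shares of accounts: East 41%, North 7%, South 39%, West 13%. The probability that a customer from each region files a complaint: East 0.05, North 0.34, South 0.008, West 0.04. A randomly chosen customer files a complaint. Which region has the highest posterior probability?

North

Compute prior × likelihood for every hypothesis:
  East: 0.41 × 0.05 = 0.0205
  North: 0.07 × 0.34 = 0.0238
  South: 0.39 × 0.008 = 0.00312
  West: 0.13 × 0.04 = 0.0052
Total = 0.05262.
Largest term belongs to North, so North is most probable.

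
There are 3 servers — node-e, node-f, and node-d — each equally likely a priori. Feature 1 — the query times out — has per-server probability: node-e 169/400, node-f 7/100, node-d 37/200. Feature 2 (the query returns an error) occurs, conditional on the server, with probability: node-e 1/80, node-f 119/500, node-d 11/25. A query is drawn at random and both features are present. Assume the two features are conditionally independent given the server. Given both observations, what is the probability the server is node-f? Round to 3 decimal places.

Since the prior is uniform, the posterior is proportional to the likelihood:
  node-e: 0.4225 × 0.0125 = 0.00528125
  node-f: 0.07 × 0.238 = 0.01666
  node-d: 0.185 × 0.44 = 0.0814
Total = 0.10334125.
P(node-f | evidence) = 0.01666 / 0.10334125 ≈ 0.161.

0.161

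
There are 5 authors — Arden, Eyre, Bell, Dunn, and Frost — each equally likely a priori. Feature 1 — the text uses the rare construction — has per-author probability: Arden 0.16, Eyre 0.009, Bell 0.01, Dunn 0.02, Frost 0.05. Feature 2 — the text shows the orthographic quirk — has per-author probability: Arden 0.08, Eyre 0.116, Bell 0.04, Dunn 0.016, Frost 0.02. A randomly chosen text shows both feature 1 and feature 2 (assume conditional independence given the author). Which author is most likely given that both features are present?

Arden

With a uniform prior (1/5 each), posterior ∝ likelihood:
  Arden: 0.16 × 0.08 = 0.0128
  Eyre: 0.009 × 0.116 = 0.001044
  Bell: 0.01 × 0.04 = 0.0004
  Dunn: 0.02 × 0.016 = 0.00032
  Frost: 0.05 × 0.02 = 0.001
Sum = 0.015564.
Largest term belongs to Arden, so Arden is most probable.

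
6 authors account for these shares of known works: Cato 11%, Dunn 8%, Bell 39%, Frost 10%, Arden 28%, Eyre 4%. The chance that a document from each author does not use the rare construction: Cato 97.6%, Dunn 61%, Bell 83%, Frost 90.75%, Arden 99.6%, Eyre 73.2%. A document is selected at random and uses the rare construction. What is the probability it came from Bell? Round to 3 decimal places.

0.547

Taking complements, P(rare-form | each) = Cato 0.024, Dunn 0.39, Bell 0.17, Frost 0.0925, Arden 0.004, Eyre 0.268.
Prior × likelihood for each hypothesis:
  Cato: 0.11 × 0.024 = 0.00264
  Dunn: 0.08 × 0.39 = 0.0312
  Bell: 0.39 × 0.17 = 0.0663
  Frost: 0.1 × 0.0925 = 0.00925
  Arden: 0.28 × 0.004 = 0.00112
  Eyre: 0.04 × 0.268 = 0.01072
Total = 0.12123.
P(Bell | evidence) = 0.0663 / 0.12123 ≈ 0.547.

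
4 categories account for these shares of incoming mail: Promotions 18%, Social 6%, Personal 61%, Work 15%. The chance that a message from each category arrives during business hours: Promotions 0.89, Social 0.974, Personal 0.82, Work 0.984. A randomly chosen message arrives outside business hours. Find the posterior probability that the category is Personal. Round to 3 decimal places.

0.822

Taking complements, P(off-hours | each) = Promotions 0.11, Social 0.026, Personal 0.18, Work 0.016.
Prior × likelihood for each hypothesis:
  Promotions: 0.18 × 0.11 = 0.0198
  Social: 0.06 × 0.026 = 0.00156
  Personal: 0.61 × 0.18 = 0.1098
  Work: 0.15 × 0.016 = 0.0024
Sum = 0.13356.
P(Personal | evidence) = 0.1098 / 0.13356 ≈ 0.822.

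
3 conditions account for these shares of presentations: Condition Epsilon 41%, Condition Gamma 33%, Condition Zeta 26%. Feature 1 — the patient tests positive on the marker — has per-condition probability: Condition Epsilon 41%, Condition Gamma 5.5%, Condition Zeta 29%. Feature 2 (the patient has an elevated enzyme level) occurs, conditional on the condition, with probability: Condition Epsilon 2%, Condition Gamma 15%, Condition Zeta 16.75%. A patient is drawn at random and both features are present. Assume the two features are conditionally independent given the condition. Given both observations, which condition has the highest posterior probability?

Unnormalized posteriors (prior × likelihood):
  Condition Epsilon: 0.41 × 0.41 × 0.02 = 0.003362
  Condition Gamma: 0.33 × 0.055 × 0.15 = 0.0027225
  Condition Zeta: 0.26 × 0.29 × 0.1675 = 0.0126295
Normalizing constant = 0.018714.
Largest term belongs to Condition Zeta, so Condition Zeta is most probable.

Condition Zeta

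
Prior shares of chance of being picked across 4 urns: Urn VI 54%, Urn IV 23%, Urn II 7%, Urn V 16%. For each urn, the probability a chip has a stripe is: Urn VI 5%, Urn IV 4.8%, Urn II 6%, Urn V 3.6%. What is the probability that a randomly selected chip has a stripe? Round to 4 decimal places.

Compute prior × likelihood for every hypothesis:
  Urn VI: 0.54 × 0.05 = 0.027
  Urn IV: 0.23 × 0.048 = 0.01104
  Urn II: 0.07 × 0.06 = 0.0042
  Urn V: 0.16 × 0.036 = 0.00576
P(striped) = 0.027 + 0.01104 + 0.0042 + 0.00576 = 0.048 → 0.0480.

0.0480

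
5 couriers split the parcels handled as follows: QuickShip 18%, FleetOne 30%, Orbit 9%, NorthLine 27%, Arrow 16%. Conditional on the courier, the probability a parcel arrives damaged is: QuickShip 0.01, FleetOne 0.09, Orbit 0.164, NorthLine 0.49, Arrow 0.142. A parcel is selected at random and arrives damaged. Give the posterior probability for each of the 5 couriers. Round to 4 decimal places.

Prior × likelihood for each hypothesis:
  QuickShip: 0.18 × 0.01 = 0.0018
  FleetOne: 0.3 × 0.09 = 0.027
  Orbit: 0.09 × 0.164 = 0.01476
  NorthLine: 0.27 × 0.49 = 0.1323
  Arrow: 0.16 × 0.142 = 0.02272
Normalizing constant = 0.19858.
P(QuickShip | damaged) = 0.0018/0.19858 ≈ 0.0091
P(FleetOne | damaged) = 0.027/0.19858 ≈ 0.1360
P(Orbit | damaged) = 0.01476/0.19858 ≈ 0.0743
P(NorthLine | damaged) = 0.1323/0.19858 ≈ 0.6662
P(Arrow | damaged) = 0.02272/0.19858 ≈ 0.1144

QuickShip 0.0091, FleetOne 0.1360, Orbit 0.0743, NorthLine 0.6662, Arrow 0.1144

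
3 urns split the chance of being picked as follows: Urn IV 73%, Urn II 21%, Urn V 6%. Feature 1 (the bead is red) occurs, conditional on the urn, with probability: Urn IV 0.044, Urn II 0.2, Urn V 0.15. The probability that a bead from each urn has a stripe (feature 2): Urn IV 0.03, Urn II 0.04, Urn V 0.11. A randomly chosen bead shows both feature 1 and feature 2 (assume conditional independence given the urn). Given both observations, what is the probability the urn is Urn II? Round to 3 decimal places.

0.462

By Bayes' rule, posterior ∝ prior × likelihood:
  Urn IV: 0.73 × 0.044 × 0.03 = 0.0009636
  Urn II: 0.21 × 0.2 × 0.04 = 0.00168
  Urn V: 0.06 × 0.15 × 0.11 = 0.00099
Sum = 0.0036336.
P(Urn II | evidence) = 0.00168 / 0.0036336 ≈ 0.462.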